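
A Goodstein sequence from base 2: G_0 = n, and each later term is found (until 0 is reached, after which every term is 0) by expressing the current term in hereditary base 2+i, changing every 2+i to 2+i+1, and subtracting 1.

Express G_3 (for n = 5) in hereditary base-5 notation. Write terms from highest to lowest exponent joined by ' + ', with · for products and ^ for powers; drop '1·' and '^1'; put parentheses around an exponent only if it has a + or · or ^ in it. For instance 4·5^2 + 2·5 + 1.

3·5^3 + 3·5^2 + 3·5 + 2

base 2: 5 = 2^2 + 1; at 3: 3^3 + 1 = 28; next = 27
base 3: 27 = 3^3; at 4: 4^4 = 256; next = 255
base 4: 255 = 3·4^3 + 3·4^2 + 3·4 + 3; at 5: 3·5^3 + 3·5^2 + 3·5 + 3 = 468; next = 467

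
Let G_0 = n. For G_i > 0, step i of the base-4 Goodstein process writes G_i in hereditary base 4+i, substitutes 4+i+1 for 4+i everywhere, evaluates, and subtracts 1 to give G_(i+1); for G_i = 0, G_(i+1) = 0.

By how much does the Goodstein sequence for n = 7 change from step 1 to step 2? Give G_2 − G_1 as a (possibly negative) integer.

0

G_0 = 7. HB_4(7) = 4 + 3. Bump = 8. G_1 = 7.
G_1 = 7. HB_5(7) = 5 + 2. Bump = 8. G_2 = 7.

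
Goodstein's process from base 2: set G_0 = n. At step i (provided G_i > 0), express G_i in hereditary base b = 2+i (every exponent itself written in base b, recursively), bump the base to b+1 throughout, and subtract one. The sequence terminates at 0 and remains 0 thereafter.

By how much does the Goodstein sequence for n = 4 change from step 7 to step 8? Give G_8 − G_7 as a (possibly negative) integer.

G_0 = 4. HB_2(4) = 2^2. Bump = 27. G_1 = 26.
G_1 = 26. HB_3(26) = 2·3^2 + 2·3 + 2. Bump = 42. G_2 = 41.
G_2 = 41. HB_4(41) = 2·4^2 + 2·4 + 1. Bump = 61. G_3 = 60.
G_3 = 60. HB_5(60) = 2·5^2 + 2·5. Bump = 84. G_4 = 83.
G_4 = 83. HB_6(83) = 2·6^2 + 6 + 5. Bump = 110. G_5 = 109.
G_5 = 109. HB_7(109) = 2·7^2 + 7 + 4. Bump = 140. G_6 = 139.
G_6 = 139. HB_8(139) = 2·8^2 + 8 + 3. Bump = 174. G_7 = 173.
G_7 = 173. HB_9(173) = 2·9^2 + 9 + 2. Bump = 212. G_8 = 211.

38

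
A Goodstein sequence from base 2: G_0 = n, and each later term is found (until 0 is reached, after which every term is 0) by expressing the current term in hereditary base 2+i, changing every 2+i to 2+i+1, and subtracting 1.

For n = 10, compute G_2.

1025

base 2: 10 = 2^(2 + 1) + 2; at 3: 3^(3 + 1) + 3 = 84; next = 83
base 3: 83 = 3^(3 + 1) + 2; at 4: 4^(4 + 1) + 2 = 1026; next = 1025
base 4: 1025 = 4^(4 + 1) + 1; at 5: 5^(5 + 1) + 1 = 15626; next = 15625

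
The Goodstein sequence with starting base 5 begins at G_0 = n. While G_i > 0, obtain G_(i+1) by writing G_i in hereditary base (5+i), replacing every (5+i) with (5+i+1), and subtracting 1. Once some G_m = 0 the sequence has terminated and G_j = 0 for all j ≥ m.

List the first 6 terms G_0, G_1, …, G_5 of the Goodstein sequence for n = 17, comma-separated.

[0] 17 ≡ 3·5 + 2 (base 5). Lift 6: 20. −1: 19.
[1] 19 ≡ 3·6 + 1 (base 6). Lift 7: 22. −1: 21.
[2] 21 ≡ 3·7 (base 7). Lift 8: 24. −1: 23.
[3] 23 ≡ 2·8 + 7 (base 8). Lift 9: 25. −1: 24.
[4] 24 ≡ 2·9 + 6 (base 9). Lift 10: 26. −1: 25.

17, 19, 21, 23, 24, 25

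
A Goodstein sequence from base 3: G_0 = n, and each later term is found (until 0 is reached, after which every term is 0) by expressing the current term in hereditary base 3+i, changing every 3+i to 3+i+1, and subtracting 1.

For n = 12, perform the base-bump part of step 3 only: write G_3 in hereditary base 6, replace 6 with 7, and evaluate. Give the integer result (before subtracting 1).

50

G_0 = 12. HB_3(12) = 3^2 + 3. Bump = 20. G_1 = 19.
G_1 = 19. HB_4(19) = 4^2 + 3. Bump = 28. G_2 = 27.
G_2 = 27. HB_5(27) = 5^2 + 2. Bump = 38. G_3 = 37.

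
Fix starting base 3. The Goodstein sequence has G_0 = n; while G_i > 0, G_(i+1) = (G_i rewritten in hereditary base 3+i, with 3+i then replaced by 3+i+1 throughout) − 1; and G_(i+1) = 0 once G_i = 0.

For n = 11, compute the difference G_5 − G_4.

4

G_0=11  [base 3] 3^2 + 2  →[3↦4]→  4^2 + 2 = 18  −1 ⇒ G_1=17
G_1=17  [base 4] 4^2 + 1  →[4↦5]→  5^2 + 1 = 26  −1 ⇒ G_2=25
G_2=25  [base 5] 5^2  →[5↦6]→  6^2 = 36  −1 ⇒ G_3=35
G_3=35  [base 6] 5·6 + 5  →[6↦7]→  5·7 + 5 = 40  −1 ⇒ G_4=39
G_4=39  [base 7] 5·7 + 4  →[7↦8]→  5·8 + 4 = 44  −1 ⇒ G_5=43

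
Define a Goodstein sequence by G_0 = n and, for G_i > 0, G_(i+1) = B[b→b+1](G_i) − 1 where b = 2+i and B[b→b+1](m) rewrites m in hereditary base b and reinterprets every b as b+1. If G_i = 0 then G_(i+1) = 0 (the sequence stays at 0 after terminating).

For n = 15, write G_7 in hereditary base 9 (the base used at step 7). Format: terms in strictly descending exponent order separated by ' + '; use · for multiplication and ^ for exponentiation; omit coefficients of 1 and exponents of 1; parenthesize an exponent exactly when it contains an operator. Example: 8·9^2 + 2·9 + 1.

9^(9 + 1) + 7·9^7 + 7·9^6 + 7·9^5 + 7·9^4 + 7·9^3 + 7·9^2 + 7·9 + 6

[0] 15 ≡ 2^(2 + 1) + 2^2 + 2 + 1 (base 2). Lift 3: 112. −1: 111.
[1] 111 ≡ 3^(3 + 1) + 3^3 + 3 (base 3). Lift 4: 1284. −1: 1283.
[2] 1283 ≡ 4^(4 + 1) + 4^4 + 3 (base 4). Lift 5: 18753. −1: 18752.
[3] 18752 ≡ 5^(5 + 1) + 5^5 + 2 (base 5). Lift 6: 326594. −1: 326593.
[4] 326593 ≡ 6^(6 + 1) + 6^6 + 1 (base 6). Lift 7: 6588345. −1: 6588344.
[5] 6588344 ≡ 7^(7 + 1) + 7^7 (base 7). Lift 8: 150994944. −1: 150994943.
[6] 150994943 ≡ 8^(8 + 1) + 7·8^7 + 7·8^6 + 7·8^5 + 7·8^4 + 7·8^3 + 7·8^2 + 7·8 + 7 (base 8). Lift 9: 3524450281. −1: 3524450280.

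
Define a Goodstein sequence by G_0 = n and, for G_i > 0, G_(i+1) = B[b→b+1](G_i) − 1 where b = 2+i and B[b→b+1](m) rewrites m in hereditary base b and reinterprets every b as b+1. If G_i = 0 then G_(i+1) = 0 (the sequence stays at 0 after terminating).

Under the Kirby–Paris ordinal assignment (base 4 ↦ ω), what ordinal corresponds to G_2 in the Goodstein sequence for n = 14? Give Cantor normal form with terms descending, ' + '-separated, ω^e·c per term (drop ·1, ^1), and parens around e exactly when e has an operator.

ω^(ω + 1) + ω^ω + 1

[0] 14 ≡ 2^(2 + 1) + 2^2 + 2 (base 2). Lift 3: 111. −1: 110.
[1] 110 ≡ 3^(3 + 1) + 3^3 + 2 (base 3). Lift 4: 1282. −1: 1281.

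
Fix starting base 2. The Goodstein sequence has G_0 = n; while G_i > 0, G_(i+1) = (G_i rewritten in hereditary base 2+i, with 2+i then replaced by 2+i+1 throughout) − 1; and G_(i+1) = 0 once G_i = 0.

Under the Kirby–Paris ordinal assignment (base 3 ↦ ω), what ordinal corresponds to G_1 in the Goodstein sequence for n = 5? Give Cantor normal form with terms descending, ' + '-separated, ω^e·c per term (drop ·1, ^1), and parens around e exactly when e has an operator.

ω^ω

[0] 5 ≡ 2^2 + 1 (base 2). Lift 3: 28. −1: 27.
[1] 27 ≡ 3^3 (base 3). Lift 4: 256. −1: 255.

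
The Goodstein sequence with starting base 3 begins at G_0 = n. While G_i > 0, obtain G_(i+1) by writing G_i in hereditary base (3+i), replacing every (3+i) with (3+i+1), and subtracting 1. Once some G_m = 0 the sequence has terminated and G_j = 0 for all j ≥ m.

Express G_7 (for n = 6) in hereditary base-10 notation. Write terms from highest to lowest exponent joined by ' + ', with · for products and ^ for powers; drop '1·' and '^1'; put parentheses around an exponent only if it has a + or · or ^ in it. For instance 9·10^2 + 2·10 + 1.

[0] 6 ≡ 2·3 (base 3). Lift 4: 8. −1: 7.
[1] 7 ≡ 4 + 3 (base 4). Lift 5: 8. −1: 7.
[2] 7 ≡ 5 + 2 (base 5). Lift 6: 8. −1: 7.
[3] 7 ≡ 6 + 1 (base 6). Lift 7: 8. −1: 7.
[4] 7 ≡ 7 (base 7). Lift 8: 8. −1: 7.
[5] 7 ≡ 7 (base 8). Lift 9: 7. −1: 6.
[6] 6 ≡ 6 (base 9). Lift 10: 6. −1: 5.
[7] 5 ≡ 5 (base 10). Lift 11: 5. −1: 4.

5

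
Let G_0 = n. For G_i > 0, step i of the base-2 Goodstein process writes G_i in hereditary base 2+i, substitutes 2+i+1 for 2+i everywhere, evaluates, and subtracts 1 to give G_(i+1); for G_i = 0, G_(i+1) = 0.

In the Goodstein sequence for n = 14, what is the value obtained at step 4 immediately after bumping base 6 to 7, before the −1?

5862841

14 —HB2→ 2^(2 + 1) + 2^2 + 2 —bump→ 3^(3 + 1) + 3^3 + 3 = 111 —(−1)→ 110
110 —HB3→ 3^(3 + 1) + 3^3 + 2 —bump→ 4^(4 + 1) + 4^4 + 2 = 1282 —(−1)→ 1281
1281 —HB4→ 4^(4 + 1) + 4^4 + 1 —bump→ 5^(5 + 1) + 5^5 + 1 = 18751 —(−1)→ 18750
18750 —HB5→ 5^(5 + 1) + 5^5 —bump→ 6^(6 + 1) + 6^6 = 326592 —(−1)→ 326591
326591 —HB6→ 6^(6 + 1) + 5·6^5 + 5·6^4 + 5·6^3 + 5·6^2 + 5·6 + 5 —bump→ 7^(7 + 1) + 5·7^5 + 5·7^4 + 5·7^3 + 5·7^2 + 5·7 + 5 = 5862841 —(−1)→ 5862840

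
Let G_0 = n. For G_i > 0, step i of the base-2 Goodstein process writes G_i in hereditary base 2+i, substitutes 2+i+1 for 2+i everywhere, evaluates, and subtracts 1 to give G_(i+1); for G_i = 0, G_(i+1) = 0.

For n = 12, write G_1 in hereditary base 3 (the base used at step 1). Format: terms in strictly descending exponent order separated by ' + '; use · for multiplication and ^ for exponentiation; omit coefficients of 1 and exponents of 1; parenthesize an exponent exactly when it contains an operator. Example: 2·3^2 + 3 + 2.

3^(3 + 1) + 2·3^2 + 2·3 + 2

step 0: 12 = 2^(2 + 1) + 2^2; sub 3 for 2: 3^(3 + 1) + 3^3; = 108; G_1 = 108−1 = 107
step 1: 107 = 3^(3 + 1) + 2·3^2 + 2·3 + 2; sub 4 for 3: 4^(4 + 1) + 2·4^2 + 2·4 + 2; = 1066; G_2 = 1066−1 = 1065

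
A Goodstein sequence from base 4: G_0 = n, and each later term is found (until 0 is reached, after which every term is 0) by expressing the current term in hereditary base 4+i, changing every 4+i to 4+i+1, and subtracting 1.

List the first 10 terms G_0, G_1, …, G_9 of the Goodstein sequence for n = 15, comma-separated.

(0) 15|_4 = 3·4 + 3 ↦ 3·5 + 3|_5 = 18 ⇒ 17
(1) 17|_5 = 3·5 + 2 ↦ 3·6 + 2|_6 = 20 ⇒ 19
(2) 19|_6 = 3·6 + 1 ↦ 3·7 + 1|_7 = 22 ⇒ 21
(3) 21|_7 = 3·7 ↦ 3·8|_8 = 24 ⇒ 23
(4) 23|_8 = 2·8 + 7 ↦ 2·9 + 7|_9 = 25 ⇒ 24
(5) 24|_9 = 2·9 + 6 ↦ 2·10 + 6|_10 = 26 ⇒ 25
(6) 25|_10 = 2·10 + 5 ↦ 2·11 + 5|_11 = 27 ⇒ 26
(7) 26|_11 = 2·11 + 4 ↦ 2·12 + 4|_12 = 28 ⇒ 27
(8) 27|_12 = 2·12 + 3 ↦ 2·13 + 3|_13 = 29 ⇒ 28

15, 17, 19, 21, 23, 24, 25, 26, 27, 28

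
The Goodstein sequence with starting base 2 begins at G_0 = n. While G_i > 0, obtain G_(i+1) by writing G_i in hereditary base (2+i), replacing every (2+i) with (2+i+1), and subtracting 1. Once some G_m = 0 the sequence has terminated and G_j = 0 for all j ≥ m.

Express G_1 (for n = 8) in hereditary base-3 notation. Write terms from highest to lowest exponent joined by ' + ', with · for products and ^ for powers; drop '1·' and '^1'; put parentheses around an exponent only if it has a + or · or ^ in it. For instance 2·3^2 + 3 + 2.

base 2: 8 = 2^(2 + 1); at 3: 3^(3 + 1) = 81; next = 80
base 3: 80 = 2·3^3 + 2·3^2 + 2·3 + 2; at 4: 2·4^4 + 2·4^2 + 2·4 + 2 = 554; next = 553

2·3^3 + 2·3^2 + 2·3 + 2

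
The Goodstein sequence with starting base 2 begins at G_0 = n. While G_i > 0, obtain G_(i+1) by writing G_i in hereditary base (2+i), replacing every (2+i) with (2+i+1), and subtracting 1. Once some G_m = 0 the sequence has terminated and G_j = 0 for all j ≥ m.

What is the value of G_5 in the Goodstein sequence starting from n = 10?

G_0 = 10. HB_2(10) = 2^(2 + 1) + 2. Bump = 84. G_1 = 83.
G_1 = 83. HB_3(83) = 3^(3 + 1) + 2. Bump = 1026. G_2 = 1025.
G_2 = 1025. HB_4(1025) = 4^(4 + 1) + 1. Bump = 15626. G_3 = 15625.
G_3 = 15625. HB_5(15625) = 5^(5 + 1). Bump = 279936. G_4 = 279935.
G_4 = 279935. HB_6(279935) = 5·6^6 + 5·6^5 + 5·6^4 + 5·6^3 + 5·6^2 + 5·6 + 5. Bump = 4215755. G_5 = 4215754.
G_5 = 4215754. HB_7(4215754) = 5·7^7 + 5·7^5 + 5·7^4 + 5·7^3 + 5·7^2 + 5·7 + 4. Bump = 84073324. G_6 = 84073323.

4215754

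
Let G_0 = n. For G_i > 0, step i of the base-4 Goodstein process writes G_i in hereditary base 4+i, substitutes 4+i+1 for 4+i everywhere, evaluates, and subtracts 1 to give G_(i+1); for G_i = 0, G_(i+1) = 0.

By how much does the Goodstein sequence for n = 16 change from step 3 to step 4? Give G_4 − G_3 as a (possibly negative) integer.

3

G_0 = 16. HB_4(16) = 4^2. Bump = 25. G_1 = 24.
G_1 = 24. HB_5(24) = 4·5 + 4. Bump = 28. G_2 = 27.
G_2 = 27. HB_6(27) = 4·6 + 3. Bump = 31. G_3 = 30.
G_3 = 30. HB_7(30) = 4·7 + 2. Bump = 34. G_4 = 33.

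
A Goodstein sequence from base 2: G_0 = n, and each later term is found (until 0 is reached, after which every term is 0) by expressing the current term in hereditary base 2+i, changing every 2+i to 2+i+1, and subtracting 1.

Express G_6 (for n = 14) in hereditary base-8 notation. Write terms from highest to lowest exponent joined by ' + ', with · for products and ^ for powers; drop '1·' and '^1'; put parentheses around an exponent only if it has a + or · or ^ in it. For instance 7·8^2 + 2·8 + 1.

step 0: 14 = 2^(2 + 1) + 2^2 + 2; sub 3 for 2: 3^(3 + 1) + 3^3 + 3; = 111; G_1 = 111−1 = 110
step 1: 110 = 3^(3 + 1) + 3^3 + 2; sub 4 for 3: 4^(4 + 1) + 4^4 + 2; = 1282; G_2 = 1282−1 = 1281
step 2: 1281 = 4^(4 + 1) + 4^4 + 1; sub 5 for 4: 5^(5 + 1) + 5^5 + 1; = 18751; G_3 = 18751−1 = 18750
step 3: 18750 = 5^(5 + 1) + 5^5; sub 6 for 5: 6^(6 + 1) + 6^6; = 326592; G_4 = 326592−1 = 326591
step 4: 326591 = 6^(6 + 1) + 5·6^5 + 5·6^4 + 5·6^3 + 5·6^2 + 5·6 + 5; sub 7 for 6: 7^(7 + 1) + 5·7^5 + 5·7^4 + 5·7^3 + 5·7^2 + 5·7 + 5; = 5862841; G_5 = 5862841−1 = 5862840
step 5: 5862840 = 7^(7 + 1) + 5·7^5 + 5·7^4 + 5·7^3 + 5·7^2 + 5·7 + 4; sub 8 for 7: 8^(8 + 1) + 5·8^5 + 5·8^4 + 5·8^3 + 5·8^2 + 5·8 + 4; = 134404972; G_6 = 134404972−1 = 134404971

8^(8 + 1) + 5·8^5 + 5·8^4 + 5·8^3 + 5·8^2 + 5·8 + 3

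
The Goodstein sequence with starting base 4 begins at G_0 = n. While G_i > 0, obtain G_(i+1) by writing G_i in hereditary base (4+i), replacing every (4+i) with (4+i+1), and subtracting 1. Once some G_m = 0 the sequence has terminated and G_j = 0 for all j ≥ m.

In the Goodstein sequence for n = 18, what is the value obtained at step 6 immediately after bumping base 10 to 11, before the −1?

69

[0] 18 ≡ 4^2 + 2 (base 4). Lift 5: 27. −1: 26.
[1] 26 ≡ 5^2 + 1 (base 5). Lift 6: 37. −1: 36.
[2] 36 ≡ 6^2 (base 6). Lift 7: 49. −1: 48.
[3] 48 ≡ 6·7 + 6 (base 7). Lift 8: 54. −1: 53.
[4] 53 ≡ 6·8 + 5 (base 8). Lift 9: 59. −1: 58.
[5] 58 ≡ 6·9 + 4 (base 9). Lift 10: 64. −1: 63.
[6] 63 ≡ 6·10 + 3 (base 10). Lift 11: 69. −1: 68.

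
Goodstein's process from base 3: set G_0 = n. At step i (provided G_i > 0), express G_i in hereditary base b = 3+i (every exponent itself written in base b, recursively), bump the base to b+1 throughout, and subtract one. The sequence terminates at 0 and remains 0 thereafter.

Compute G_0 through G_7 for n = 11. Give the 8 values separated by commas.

step 0: 11 = 3^2 + 2; sub 4 for 3: 4^2 + 2; = 18; G_1 = 18−1 = 17
step 1: 17 = 4^2 + 1; sub 5 for 4: 5^2 + 1; = 26; G_2 = 26−1 = 25
step 2: 25 = 5^2; sub 6 for 5: 6^2; = 36; G_3 = 36−1 = 35
step 3: 35 = 5·6 + 5; sub 7 for 6: 5·7 + 5; = 40; G_4 = 40−1 = 39
step 4: 39 = 5·7 + 4; sub 8 for 7: 5·8 + 4; = 44; G_5 = 44−1 = 43
step 5: 43 = 5·8 + 3; sub 9 for 8: 5·9 + 3; = 48; G_6 = 48−1 = 47
step 6: 47 = 5·9 + 2; sub 10 for 9: 5·10 + 2; = 52; G_7 = 52−1 = 51

11, 17, 25, 35, 39, 43, 47, 51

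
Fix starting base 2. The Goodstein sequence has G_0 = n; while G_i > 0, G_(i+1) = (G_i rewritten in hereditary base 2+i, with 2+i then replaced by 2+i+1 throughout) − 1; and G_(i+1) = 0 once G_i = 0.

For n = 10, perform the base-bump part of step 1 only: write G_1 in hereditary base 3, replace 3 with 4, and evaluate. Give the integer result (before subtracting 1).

10 —HB2→ 2^(2 + 1) + 2 —bump→ 3^(3 + 1) + 3 = 84 —(−1)→ 83
83 —HB3→ 3^(3 + 1) + 2 —bump→ 4^(4 + 1) + 2 = 1026 —(−1)→ 1025

1026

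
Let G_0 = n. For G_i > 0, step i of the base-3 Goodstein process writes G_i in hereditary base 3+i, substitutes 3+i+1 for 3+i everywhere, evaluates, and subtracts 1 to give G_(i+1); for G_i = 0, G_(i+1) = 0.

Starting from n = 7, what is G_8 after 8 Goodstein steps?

i=0: 7 = 2·3 + 1 (b=3); 3→4: 2·4 + 1 = 9; 9−1 = 8
i=1: 8 = 2·4 (b=4); 4→5: 2·5 = 10; 10−1 = 9
i=2: 9 = 5 + 4 (b=5); 5→6: 6 + 4 = 10; 10−1 = 9
i=3: 9 = 6 + 3 (b=6); 6→7: 7 + 3 = 10; 10−1 = 9
i=4: 9 = 7 + 2 (b=7); 7→8: 8 + 2 = 10; 10−1 = 9
i=5: 9 = 8 + 1 (b=8); 8→9: 9 + 1 = 10; 10−1 = 9
i=6: 9 = 9 (b=9); 9→10: 10 = 10; 10−1 = 9
i=7: 9 = 9 (b=10); 10→11: 9 = 9; 9−1 = 8
i=8: 8 = 8 (b=11); 11→12: 8 = 8; 8−1 = 7

8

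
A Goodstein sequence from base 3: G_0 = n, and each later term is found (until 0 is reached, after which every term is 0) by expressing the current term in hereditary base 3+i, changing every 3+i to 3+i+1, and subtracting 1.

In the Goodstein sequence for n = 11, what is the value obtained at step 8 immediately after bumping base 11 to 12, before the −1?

[0] 11 ≡ 3^2 + 2 (base 3). Lift 4: 18. −1: 17.
[1] 17 ≡ 4^2 + 1 (base 4). Lift 5: 26. −1: 25.
[2] 25 ≡ 5^2 (base 5). Lift 6: 36. −1: 35.
[3] 35 ≡ 5·6 + 5 (base 6). Lift 7: 40. −1: 39.
[4] 39 ≡ 5·7 + 4 (base 7). Lift 8: 44. −1: 43.
[5] 43 ≡ 5·8 + 3 (base 8). Lift 9: 48. −1: 47.
[6] 47 ≡ 5·9 + 2 (base 9). Lift 10: 52. −1: 51.
[7] 51 ≡ 5·10 + 1 (base 10). Lift 11: 56. −1: 55.

60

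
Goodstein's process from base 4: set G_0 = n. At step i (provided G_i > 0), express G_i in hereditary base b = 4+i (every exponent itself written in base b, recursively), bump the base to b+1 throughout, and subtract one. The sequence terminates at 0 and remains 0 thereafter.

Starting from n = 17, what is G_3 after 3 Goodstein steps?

39

[0] 17 ≡ 4^2 + 1 (base 4). Lift 5: 26. −1: 25.
[1] 25 ≡ 5^2 (base 5). Lift 6: 36. −1: 35.
[2] 35 ≡ 5·6 + 5 (base 6). Lift 7: 40. −1: 39.
[3] 39 ≡ 5·7 + 4 (base 7). Lift 8: 44. −1: 43.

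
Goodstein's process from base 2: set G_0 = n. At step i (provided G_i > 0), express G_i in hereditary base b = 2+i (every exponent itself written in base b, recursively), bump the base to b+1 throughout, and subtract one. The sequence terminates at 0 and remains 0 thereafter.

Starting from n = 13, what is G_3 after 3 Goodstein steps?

13 —HB2→ 2^(2 + 1) + 2^2 + 1 —bump→ 3^(3 + 1) + 3^3 + 1 = 109 —(−1)→ 108
108 —HB3→ 3^(3 + 1) + 3^3 —bump→ 4^(4 + 1) + 4^4 = 1280 —(−1)→ 1279
1279 —HB4→ 4^(4 + 1) + 3·4^3 + 3·4^2 + 3·4 + 3 —bump→ 5^(5 + 1) + 3·5^3 + 3·5^2 + 3·5 + 3 = 16093 —(−1)→ 16092
16092 —HB5→ 5^(5 + 1) + 3·5^3 + 3·5^2 + 3·5 + 2 —bump→ 6^(6 + 1) + 3·6^3 + 3·6^2 + 3·6 + 2 = 280712 —(−1)→ 280711

16092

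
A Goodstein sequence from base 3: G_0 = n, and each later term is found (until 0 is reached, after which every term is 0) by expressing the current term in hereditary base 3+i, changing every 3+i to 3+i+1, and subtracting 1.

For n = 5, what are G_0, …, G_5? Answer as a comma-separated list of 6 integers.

5, 5, 5, 5, 4, 3

G_0=5  [base 3] 3 + 2  →[3↦4]→  4 + 2 = 6  −1 ⇒ G_1=5
G_1=5  [base 4] 4 + 1  →[4↦5]→  5 + 1 = 6  −1 ⇒ G_2=5
G_2=5  [base 5] 5  →[5↦6]→  6 = 6  −1 ⇒ G_3=5
G_3=5  [base 6] 5  →[6↦7]→  5 = 5  −1 ⇒ G_4=4
G_4=4  [base 7] 4  →[7↦8]→  4 = 4  −1 ⇒ G_5=3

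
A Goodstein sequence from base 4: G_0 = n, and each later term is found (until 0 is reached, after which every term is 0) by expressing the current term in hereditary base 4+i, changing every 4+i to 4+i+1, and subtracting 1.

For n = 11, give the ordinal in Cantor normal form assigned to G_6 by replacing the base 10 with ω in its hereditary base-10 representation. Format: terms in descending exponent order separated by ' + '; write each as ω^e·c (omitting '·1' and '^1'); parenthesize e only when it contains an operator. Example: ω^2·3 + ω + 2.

ω + 5

G_0=11  [base 4] 2·4 + 3  →[4↦5]→  2·5 + 3 = 13  −1 ⇒ G_1=12
G_1=12  [base 5] 2·5 + 2  →[5↦6]→  2·6 + 2 = 14  −1 ⇒ G_2=13
G_2=13  [base 6] 2·6 + 1  →[6↦7]→  2·7 + 1 = 15  −1 ⇒ G_3=14
G_3=14  [base 7] 2·7  →[7↦8]→  2·8 = 16  −1 ⇒ G_4=15
G_4=15  [base 8] 8 + 7  →[8↦9]→  9 + 7 = 16  −1 ⇒ G_5=15
G_5=15  [base 9] 9 + 6  →[9↦10]→  10 + 6 = 16  −1 ⇒ G_6=15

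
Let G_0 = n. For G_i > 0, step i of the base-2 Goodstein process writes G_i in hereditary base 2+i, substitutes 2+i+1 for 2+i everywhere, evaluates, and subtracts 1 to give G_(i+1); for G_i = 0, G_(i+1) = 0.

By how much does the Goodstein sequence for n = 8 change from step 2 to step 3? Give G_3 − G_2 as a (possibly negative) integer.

G_0 = 8. HB_2(8) = 2^(2 + 1). Bump = 81. G_1 = 80.
G_1 = 80. HB_3(80) = 2·3^3 + 2·3^2 + 2·3 + 2. Bump = 554. G_2 = 553.
G_2 = 553. HB_4(553) = 2·4^4 + 2·4^2 + 2·4 + 1. Bump = 6311. G_3 = 6310.

5757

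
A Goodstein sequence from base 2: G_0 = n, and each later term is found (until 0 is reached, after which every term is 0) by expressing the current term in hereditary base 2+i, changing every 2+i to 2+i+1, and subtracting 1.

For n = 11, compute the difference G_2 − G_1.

(0) 11|_2 = 2^(2 + 1) + 2 + 1 ↦ 3^(3 + 1) + 3 + 1|_3 = 85 ⇒ 84
(1) 84|_3 = 3^(3 + 1) + 3 ↦ 4^(4 + 1) + 4|_4 = 1028 ⇒ 1027

943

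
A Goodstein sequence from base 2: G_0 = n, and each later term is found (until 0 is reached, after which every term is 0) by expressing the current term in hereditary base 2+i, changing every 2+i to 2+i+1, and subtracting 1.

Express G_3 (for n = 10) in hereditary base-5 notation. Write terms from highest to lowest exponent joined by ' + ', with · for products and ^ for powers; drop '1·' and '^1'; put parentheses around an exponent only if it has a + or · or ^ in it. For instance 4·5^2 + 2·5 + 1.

base 2: 10 = 2^(2 + 1) + 2; at 3: 3^(3 + 1) + 3 = 84; next = 83
base 3: 83 = 3^(3 + 1) + 2; at 4: 4^(4 + 1) + 2 = 1026; next = 1025
base 4: 1025 = 4^(4 + 1) + 1; at 5: 5^(5 + 1) + 1 = 15626; next = 15625
base 5: 15625 = 5^(5 + 1); at 6: 6^(6 + 1) = 279936; next = 279935

5^(5 + 1)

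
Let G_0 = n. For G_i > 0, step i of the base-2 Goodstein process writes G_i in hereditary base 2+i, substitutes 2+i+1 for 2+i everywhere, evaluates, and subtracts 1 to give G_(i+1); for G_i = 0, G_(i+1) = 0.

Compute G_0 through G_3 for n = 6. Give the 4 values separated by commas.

6, 29, 257, 3125

i=0: 6 = 2^2 + 2 (b=2); 2→3: 3^3 + 3 = 30; 30−1 = 29
i=1: 29 = 3^3 + 2 (b=3); 3→4: 4^4 + 2 = 258; 258−1 = 257
i=2: 257 = 4^4 + 1 (b=4); 4→5: 5^5 + 1 = 3126; 3126−1 = 3125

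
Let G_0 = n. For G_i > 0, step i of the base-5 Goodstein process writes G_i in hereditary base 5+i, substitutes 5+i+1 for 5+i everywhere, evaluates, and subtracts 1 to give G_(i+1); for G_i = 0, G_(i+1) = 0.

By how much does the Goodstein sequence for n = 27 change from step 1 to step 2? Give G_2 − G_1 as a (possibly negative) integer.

12

G_0=27  [base 5] 5^2 + 2  →[5↦6]→  6^2 + 2 = 38  −1 ⇒ G_1=37
G_1=37  [base 6] 6^2 + 1  →[6↦7]→  7^2 + 1 = 50  −1 ⇒ G_2=49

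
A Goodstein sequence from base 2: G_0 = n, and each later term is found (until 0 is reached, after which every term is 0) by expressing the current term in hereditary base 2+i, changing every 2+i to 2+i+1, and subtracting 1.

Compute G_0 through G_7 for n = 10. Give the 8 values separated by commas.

G_0 = 10. HB_2(10) = 2^(2 + 1) + 2. Bump = 84. G_1 = 83.
G_1 = 83. HB_3(83) = 3^(3 + 1) + 2. Bump = 1026. G_2 = 1025.
G_2 = 1025. HB_4(1025) = 4^(4 + 1) + 1. Bump = 15626. G_3 = 15625.
G_3 = 15625. HB_5(15625) = 5^(5 + 1). Bump = 279936. G_4 = 279935.
G_4 = 279935. HB_6(279935) = 5·6^6 + 5·6^5 + 5·6^4 + 5·6^3 + 5·6^2 + 5·6 + 5. Bump = 4215755. G_5 = 4215754.
G_5 = 4215754. HB_7(4215754) = 5·7^7 + 5·7^5 + 5·7^4 + 5·7^3 + 5·7^2 + 5·7 + 4. Bump = 84073324. G_6 = 84073323.
G_6 = 84073323. HB_8(84073323) = 5·8^8 + 5·8^5 + 5·8^4 + 5·8^3 + 5·8^2 + 5·8 + 3. Bump = 1937434593. G_7 = 1937434592.

10, 83, 1025, 15625, 279935, 4215754, 84073323, 1937434592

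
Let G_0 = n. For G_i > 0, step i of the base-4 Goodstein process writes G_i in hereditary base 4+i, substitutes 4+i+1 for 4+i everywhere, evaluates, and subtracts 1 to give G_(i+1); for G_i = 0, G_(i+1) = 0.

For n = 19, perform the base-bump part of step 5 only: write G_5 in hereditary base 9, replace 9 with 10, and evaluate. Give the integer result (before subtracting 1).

19 —HB4→ 4^2 + 3 —bump→ 5^2 + 3 = 28 —(−1)→ 27
27 —HB5→ 5^2 + 2 —bump→ 6^2 + 2 = 38 —(−1)→ 37
37 —HB6→ 6^2 + 1 —bump→ 7^2 + 1 = 50 —(−1)→ 49
49 —HB7→ 7^2 —bump→ 8^2 = 64 —(−1)→ 63
63 —HB8→ 7·8 + 7 —bump→ 7·9 + 7 = 70 —(−1)→ 69
69 —HB9→ 7·9 + 6 —bump→ 7·10 + 6 = 76 —(−1)→ 75

76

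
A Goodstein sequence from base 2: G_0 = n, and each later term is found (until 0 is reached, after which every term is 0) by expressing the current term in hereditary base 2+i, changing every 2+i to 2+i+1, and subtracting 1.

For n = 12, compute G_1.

G_0=12  [base 2] 2^(2 + 1) + 2^2  →[2↦3]→  3^(3 + 1) + 3^3 = 108  −1 ⇒ G_1=107
G_1=107  [base 3] 3^(3 + 1) + 2·3^2 + 2·3 + 2  →[3↦4]→  4^(4 + 1) + 2·4^2 + 2·4 + 2 = 1066  −1 ⇒ G_2=1065

107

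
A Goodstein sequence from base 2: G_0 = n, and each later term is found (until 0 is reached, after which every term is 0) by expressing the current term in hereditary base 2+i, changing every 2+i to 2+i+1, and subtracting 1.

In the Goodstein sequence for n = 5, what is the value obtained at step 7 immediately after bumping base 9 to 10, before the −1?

base 2: 5 = 2^2 + 1; at 3: 3^3 + 1 = 28; next = 27
base 3: 27 = 3^3; at 4: 4^4 = 256; next = 255
base 4: 255 = 3·4^3 + 3·4^2 + 3·4 + 3; at 5: 3·5^3 + 3·5^2 + 3·5 + 3 = 468; next = 467
base 5: 467 = 3·5^3 + 3·5^2 + 3·5 + 2; at 6: 3·6^3 + 3·6^2 + 3·6 + 2 = 776; next = 775
base 6: 775 = 3·6^3 + 3·6^2 + 3·6 + 1; at 7: 3·7^3 + 3·7^2 + 3·7 + 1 = 1198; next = 1197
base 7: 1197 = 3·7^3 + 3·7^2 + 3·7; at 8: 3·8^3 + 3·8^2 + 3·8 = 1752; next = 1751
base 8: 1751 = 3·8^3 + 3·8^2 + 2·8 + 7; at 9: 3·9^3 + 3·9^2 + 2·9 + 7 = 2455; next = 2454
base 9: 2454 = 3·9^3 + 3·9^2 + 2·9 + 6; at 10: 3·10^3 + 3·10^2 + 2·10 + 6 = 3326; next = 3325

3326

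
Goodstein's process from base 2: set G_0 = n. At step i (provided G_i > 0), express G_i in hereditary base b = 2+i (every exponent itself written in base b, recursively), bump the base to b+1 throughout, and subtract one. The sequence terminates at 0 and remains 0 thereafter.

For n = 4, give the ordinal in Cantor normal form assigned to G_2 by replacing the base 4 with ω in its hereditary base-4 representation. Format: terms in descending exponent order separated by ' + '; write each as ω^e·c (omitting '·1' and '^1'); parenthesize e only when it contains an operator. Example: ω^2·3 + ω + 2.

[0] 4 ≡ 2^2 (base 2). Lift 3: 27. −1: 26.
[1] 26 ≡ 2·3^2 + 2·3 + 2 (base 3). Lift 4: 42. −1: 41.
[2] 41 ≡ 2·4^2 + 2·4 + 1 (base 4). Lift 5: 61. −1: 60.

ω^2·2 + ω·2 + 1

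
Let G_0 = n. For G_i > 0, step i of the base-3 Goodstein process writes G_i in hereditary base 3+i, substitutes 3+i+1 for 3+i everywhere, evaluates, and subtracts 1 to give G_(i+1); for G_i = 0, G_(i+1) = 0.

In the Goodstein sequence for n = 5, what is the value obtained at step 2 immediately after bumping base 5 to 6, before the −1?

G_0=5  [base 3] 3 + 2  →[3↦4]→  4 + 2 = 6  −1 ⇒ G_1=5
G_1=5  [base 4] 4 + 1  →[4↦5]→  5 + 1 = 6  −1 ⇒ G_2=5

6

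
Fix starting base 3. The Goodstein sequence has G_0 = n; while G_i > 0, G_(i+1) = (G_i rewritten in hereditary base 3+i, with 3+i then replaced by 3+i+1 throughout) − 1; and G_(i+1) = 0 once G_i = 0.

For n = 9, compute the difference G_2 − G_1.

G_0 = 9. HB_3(9) = 3^2. Bump = 16. G_1 = 15.
G_1 = 15. HB_4(15) = 3·4 + 3. Bump = 18. G_2 = 17.

2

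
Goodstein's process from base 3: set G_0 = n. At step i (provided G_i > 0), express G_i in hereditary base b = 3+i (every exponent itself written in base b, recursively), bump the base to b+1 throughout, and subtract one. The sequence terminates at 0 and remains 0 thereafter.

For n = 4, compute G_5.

(0) 4|_3 = 3 + 1 ↦ 4 + 1|_4 = 5 ⇒ 4
(1) 4|_4 = 4 ↦ 5|_5 = 5 ⇒ 4
(2) 4|_5 = 4 ↦ 4|_6 = 4 ⇒ 3
(3) 3|_6 = 3 ↦ 3|_7 = 3 ⇒ 2
(4) 2|_7 = 2 ↦ 2|_8 = 2 ⇒ 1
(5) 1|_8 = 1 ↦ 1|_9 = 1 ⇒ 0

1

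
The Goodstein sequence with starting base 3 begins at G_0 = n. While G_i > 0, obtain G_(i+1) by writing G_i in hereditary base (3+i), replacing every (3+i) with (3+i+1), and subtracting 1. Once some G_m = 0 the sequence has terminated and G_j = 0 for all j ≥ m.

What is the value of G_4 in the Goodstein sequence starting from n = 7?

(0) 7|_3 = 2·3 + 1 ↦ 2·4 + 1|_4 = 9 ⇒ 8
(1) 8|_4 = 2·4 ↦ 2·5|_5 = 10 ⇒ 9
(2) 9|_5 = 5 + 4 ↦ 6 + 4|_6 = 10 ⇒ 9
(3) 9|_6 = 6 + 3 ↦ 7 + 3|_7 = 10 ⇒ 9

9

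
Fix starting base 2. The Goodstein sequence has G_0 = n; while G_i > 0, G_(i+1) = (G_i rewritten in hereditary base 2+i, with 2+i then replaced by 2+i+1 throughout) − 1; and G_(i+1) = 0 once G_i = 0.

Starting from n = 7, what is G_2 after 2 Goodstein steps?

7 —HB2→ 2^2 + 2 + 1 —bump→ 3^3 + 3 + 1 = 31 —(−1)→ 30
30 —HB3→ 3^3 + 3 —bump→ 4^4 + 4 = 260 —(−1)→ 259
259 —HB4→ 4^4 + 3 —bump→ 5^5 + 3 = 3128 —(−1)→ 3127

259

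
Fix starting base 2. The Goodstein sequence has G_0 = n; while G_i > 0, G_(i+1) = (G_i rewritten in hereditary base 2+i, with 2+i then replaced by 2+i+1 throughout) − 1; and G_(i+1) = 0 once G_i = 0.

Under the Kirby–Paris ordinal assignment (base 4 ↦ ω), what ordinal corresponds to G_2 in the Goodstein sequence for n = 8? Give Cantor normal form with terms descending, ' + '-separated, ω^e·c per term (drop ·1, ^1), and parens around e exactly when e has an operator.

ω^ω·2 + ω^2·2 + ω·2 + 1

i=0: 8 = 2^(2 + 1) (b=2); 2→3: 3^(3 + 1) = 81; 81−1 = 80
i=1: 80 = 2·3^3 + 2·3^2 + 2·3 + 2 (b=3); 3→4: 2·4^4 + 2·4^2 + 2·4 + 2 = 554; 554−1 = 553
i=2: 553 = 2·4^4 + 2·4^2 + 2·4 + 1 (b=4); 4→5: 2·5^5 + 2·5^2 + 2·5 + 1 = 6311; 6311−1 = 6310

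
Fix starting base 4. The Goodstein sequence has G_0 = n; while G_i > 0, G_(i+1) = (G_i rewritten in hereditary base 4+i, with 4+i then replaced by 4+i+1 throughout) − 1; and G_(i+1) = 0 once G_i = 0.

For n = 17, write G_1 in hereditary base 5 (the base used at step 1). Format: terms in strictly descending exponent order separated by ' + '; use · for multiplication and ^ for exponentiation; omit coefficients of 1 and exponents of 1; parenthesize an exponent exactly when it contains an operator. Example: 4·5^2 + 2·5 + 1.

[0] 17 ≡ 4^2 + 1 (base 4). Lift 5: 26. −1: 25.
[1] 25 ≡ 5^2 (base 5). Lift 6: 36. −1: 35.

5^2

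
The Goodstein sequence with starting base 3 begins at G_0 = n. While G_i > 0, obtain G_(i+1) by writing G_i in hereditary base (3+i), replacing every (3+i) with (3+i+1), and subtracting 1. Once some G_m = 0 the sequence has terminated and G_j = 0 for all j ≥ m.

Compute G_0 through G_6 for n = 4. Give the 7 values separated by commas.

step 0: 4 = 3 + 1; sub 4 for 3: 4 + 1; = 5; G_1 = 5−1 = 4
step 1: 4 = 4; sub 5 for 4: 5; = 5; G_2 = 5−1 = 4
step 2: 4 = 4; sub 6 for 5: 4; = 4; G_3 = 4−1 = 3
step 3: 3 = 3; sub 7 for 6: 3; = 3; G_4 = 3−1 = 2
step 4: 2 = 2; sub 8 for 7: 2; = 2; G_5 = 2−1 = 1
step 5: 1 = 1; sub 9 for 8: 1; = 1; G_6 = 1−1 = 0

4, 4, 4, 3, 2, 1, 0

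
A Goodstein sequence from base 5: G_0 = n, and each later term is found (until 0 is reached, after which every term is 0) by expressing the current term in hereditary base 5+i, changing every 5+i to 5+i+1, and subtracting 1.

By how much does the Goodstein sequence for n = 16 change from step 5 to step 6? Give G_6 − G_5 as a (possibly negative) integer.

1

G_0 = 16. HB_5(16) = 3·5 + 1. Bump = 19. G_1 = 18.
G_1 = 18. HB_6(18) = 3·6. Bump = 21. G_2 = 20.
G_2 = 20. HB_7(20) = 2·7 + 6. Bump = 22. G_3 = 21.
G_3 = 21. HB_8(21) = 2·8 + 5. Bump = 23. G_4 = 22.
G_4 = 22. HB_9(22) = 2·9 + 4. Bump = 24. G_5 = 23.
G_5 = 23. HB_10(23) = 2·10 + 3. Bump = 25. G_6 = 24.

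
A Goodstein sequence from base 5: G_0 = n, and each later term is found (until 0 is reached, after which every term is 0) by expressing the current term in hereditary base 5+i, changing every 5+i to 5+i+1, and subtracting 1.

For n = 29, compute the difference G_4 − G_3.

16

G_0 = 29. HB_5(29) = 5^2 + 4. Bump = 40. G_1 = 39.
G_1 = 39. HB_6(39) = 6^2 + 3. Bump = 52. G_2 = 51.
G_2 = 51. HB_7(51) = 7^2 + 2. Bump = 66. G_3 = 65.
G_3 = 65. HB_8(65) = 8^2 + 1. Bump = 82. G_4 = 81.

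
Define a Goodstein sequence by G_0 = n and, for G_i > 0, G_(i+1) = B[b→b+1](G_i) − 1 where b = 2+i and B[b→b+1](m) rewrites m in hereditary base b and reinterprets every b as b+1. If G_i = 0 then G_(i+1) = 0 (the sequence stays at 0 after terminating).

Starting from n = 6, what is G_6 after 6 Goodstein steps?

187243

i=0: 6 = 2^2 + 2 (b=2); 2→3: 3^3 + 3 = 30; 30−1 = 29
i=1: 29 = 3^3 + 2 (b=3); 3→4: 4^4 + 2 = 258; 258−1 = 257
i=2: 257 = 4^4 + 1 (b=4); 4→5: 5^5 + 1 = 3126; 3126−1 = 3125
i=3: 3125 = 5^5 (b=5); 5→6: 6^6 = 46656; 46656−1 = 46655
i=4: 46655 = 5·6^5 + 5·6^4 + 5·6^3 + 5·6^2 + 5·6 + 5 (b=6); 6→7: 5·7^5 + 5·7^4 + 5·7^3 + 5·7^2 + 5·7 + 5 = 98040; 98040−1 = 98039
i=5: 98039 = 5·7^5 + 5·7^4 + 5·7^3 + 5·7^2 + 5·7 + 4 (b=7); 7→8: 5·8^5 + 5·8^4 + 5·8^3 + 5·8^2 + 5·8 + 4 = 187244; 187244−1 = 187243
i=6: 187243 = 5·8^5 + 5·8^4 + 5·8^3 + 5·8^2 + 5·8 + 3 (b=8); 8→9: 5·9^5 + 5·9^4 + 5·9^3 + 5·9^2 + 5·9 + 3 = 332148; 332148−1 = 332147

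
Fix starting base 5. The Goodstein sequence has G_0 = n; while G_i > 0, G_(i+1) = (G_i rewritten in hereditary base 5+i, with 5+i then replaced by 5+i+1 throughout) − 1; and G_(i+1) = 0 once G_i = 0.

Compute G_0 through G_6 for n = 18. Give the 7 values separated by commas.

18, 20, 22, 24, 26, 27, 28

(0) 18|_5 = 3·5 + 3 ↦ 3·6 + 3|_6 = 21 ⇒ 20
(1) 20|_6 = 3·6 + 2 ↦ 3·7 + 2|_7 = 23 ⇒ 22
(2) 22|_7 = 3·7 + 1 ↦ 3·8 + 1|_8 = 25 ⇒ 24
(3) 24|_8 = 3·8 ↦ 3·9|_9 = 27 ⇒ 26
(4) 26|_9 = 2·9 + 8 ↦ 2·10 + 8|_10 = 28 ⇒ 27
(5) 27|_10 = 2·10 + 7 ↦ 2·11 + 7|_11 = 29 ⇒ 28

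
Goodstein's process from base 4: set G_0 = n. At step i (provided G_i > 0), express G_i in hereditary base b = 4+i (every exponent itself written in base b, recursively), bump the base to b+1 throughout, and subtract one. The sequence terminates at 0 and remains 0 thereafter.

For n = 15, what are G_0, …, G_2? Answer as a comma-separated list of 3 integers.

[0] 15 ≡ 3·4 + 3 (base 4). Lift 5: 18. −1: 17.
[1] 17 ≡ 3·5 + 2 (base 5). Lift 6: 20. −1: 19.

15, 17, 19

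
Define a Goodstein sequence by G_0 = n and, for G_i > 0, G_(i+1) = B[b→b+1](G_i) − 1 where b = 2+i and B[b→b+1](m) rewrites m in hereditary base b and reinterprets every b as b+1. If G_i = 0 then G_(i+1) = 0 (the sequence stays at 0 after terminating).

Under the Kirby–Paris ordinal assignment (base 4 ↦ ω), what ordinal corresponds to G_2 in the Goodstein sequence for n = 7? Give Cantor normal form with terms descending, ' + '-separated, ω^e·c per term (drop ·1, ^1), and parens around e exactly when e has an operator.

G_0=7  [base 2] 2^2 + 2 + 1  →[2↦3]→  3^3 + 3 + 1 = 31  −1 ⇒ G_1=30
G_1=30  [base 3] 3^3 + 3  →[3↦4]→  4^4 + 4 = 260  −1 ⇒ G_2=259
G_2=259  [base 4] 4^4 + 3  →[4↦5]→  5^5 + 3 = 3128  −1 ⇒ G_3=3127

ω^ω + 3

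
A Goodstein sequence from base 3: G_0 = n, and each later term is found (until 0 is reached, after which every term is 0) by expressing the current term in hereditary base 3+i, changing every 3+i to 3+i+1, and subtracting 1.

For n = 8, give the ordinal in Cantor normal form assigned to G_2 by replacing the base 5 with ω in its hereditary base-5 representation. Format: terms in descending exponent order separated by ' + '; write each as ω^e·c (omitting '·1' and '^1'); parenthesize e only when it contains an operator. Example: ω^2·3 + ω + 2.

G_0 = 8. HB_3(8) = 2·3 + 2. Bump = 10. G_1 = 9.
G_1 = 9. HB_4(9) = 2·4 + 1. Bump = 11. G_2 = 10.
G_2 = 10. HB_5(10) = 2·5. Bump = 12. G_3 = 11.

ω·2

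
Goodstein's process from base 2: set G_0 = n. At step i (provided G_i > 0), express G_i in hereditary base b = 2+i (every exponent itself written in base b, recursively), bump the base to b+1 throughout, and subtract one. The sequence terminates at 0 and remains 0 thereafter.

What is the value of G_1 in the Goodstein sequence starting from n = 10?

83

(0) 10|_2 = 2^(2 + 1) + 2 ↦ 3^(3 + 1) + 3|_3 = 84 ⇒ 83
(1) 83|_3 = 3^(3 + 1) + 2 ↦ 4^(4 + 1) + 2|_4 = 1026 ⇒ 1025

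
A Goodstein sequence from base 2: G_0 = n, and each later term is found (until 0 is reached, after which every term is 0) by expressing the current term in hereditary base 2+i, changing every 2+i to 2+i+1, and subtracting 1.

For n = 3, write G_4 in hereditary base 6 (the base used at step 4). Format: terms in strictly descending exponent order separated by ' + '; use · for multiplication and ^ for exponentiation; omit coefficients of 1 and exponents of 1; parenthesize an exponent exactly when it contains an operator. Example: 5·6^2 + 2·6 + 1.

1

G_0 = 3. HB_2(3) = 2 + 1. Bump = 4. G_1 = 3.
G_1 = 3. HB_3(3) = 3. Bump = 4. G_2 = 3.
G_2 = 3. HB_4(3) = 3. Bump = 3. G_3 = 2.
G_3 = 2. HB_5(2) = 2. Bump = 2. G_4 = 1.
G_4 = 1. HB_6(1) = 1. Bump = 1. G_5 = 0.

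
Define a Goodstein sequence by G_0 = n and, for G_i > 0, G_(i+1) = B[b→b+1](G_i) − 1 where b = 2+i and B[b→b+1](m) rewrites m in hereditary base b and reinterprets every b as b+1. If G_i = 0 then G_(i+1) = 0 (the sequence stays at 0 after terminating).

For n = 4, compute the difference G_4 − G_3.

(0) 4|_2 = 2^2 ↦ 3^3|_3 = 27 ⇒ 26
(1) 26|_3 = 2·3^2 + 2·3 + 2 ↦ 2·4^2 + 2·4 + 2|_4 = 42 ⇒ 41
(2) 41|_4 = 2·4^2 + 2·4 + 1 ↦ 2·5^2 + 2·5 + 1|_5 = 61 ⇒ 60
(3) 60|_5 = 2·5^2 + 2·5 ↦ 2·6^2 + 2·6|_6 = 84 ⇒ 83

23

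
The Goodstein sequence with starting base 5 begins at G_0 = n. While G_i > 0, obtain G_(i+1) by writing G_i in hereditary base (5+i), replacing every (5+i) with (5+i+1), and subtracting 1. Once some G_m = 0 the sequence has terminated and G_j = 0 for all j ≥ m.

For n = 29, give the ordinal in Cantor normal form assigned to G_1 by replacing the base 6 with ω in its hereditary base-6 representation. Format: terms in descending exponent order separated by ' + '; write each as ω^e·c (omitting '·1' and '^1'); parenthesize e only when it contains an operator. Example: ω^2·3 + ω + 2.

(0) 29|_5 = 5^2 + 4 ↦ 6^2 + 4|_6 = 40 ⇒ 39
(1) 39|_6 = 6^2 + 3 ↦ 7^2 + 3|_7 = 52 ⇒ 51

ω^2 + 3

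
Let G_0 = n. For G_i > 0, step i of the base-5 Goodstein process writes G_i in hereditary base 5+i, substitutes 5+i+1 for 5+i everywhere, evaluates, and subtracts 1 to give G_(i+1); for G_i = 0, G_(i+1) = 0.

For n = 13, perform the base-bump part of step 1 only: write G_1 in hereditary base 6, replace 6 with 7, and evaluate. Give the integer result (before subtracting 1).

16

[0] 13 ≡ 2·5 + 3 (base 5). Lift 6: 15. −1: 14.
[1] 14 ≡ 2·6 + 2 (base 6). Lift 7: 16. −1: 15.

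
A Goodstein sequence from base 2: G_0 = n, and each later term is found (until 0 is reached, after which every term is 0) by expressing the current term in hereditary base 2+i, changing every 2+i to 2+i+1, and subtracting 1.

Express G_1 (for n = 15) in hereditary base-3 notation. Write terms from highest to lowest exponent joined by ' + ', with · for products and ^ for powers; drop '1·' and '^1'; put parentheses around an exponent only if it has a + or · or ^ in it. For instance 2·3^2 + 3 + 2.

[0] 15 ≡ 2^(2 + 1) + 2^2 + 2 + 1 (base 2). Lift 3: 112. −1: 111.
[1] 111 ≡ 3^(3 + 1) + 3^3 + 3 (base 3). Lift 4: 1284. −1: 1283.

3^(3 + 1) + 3^3 + 3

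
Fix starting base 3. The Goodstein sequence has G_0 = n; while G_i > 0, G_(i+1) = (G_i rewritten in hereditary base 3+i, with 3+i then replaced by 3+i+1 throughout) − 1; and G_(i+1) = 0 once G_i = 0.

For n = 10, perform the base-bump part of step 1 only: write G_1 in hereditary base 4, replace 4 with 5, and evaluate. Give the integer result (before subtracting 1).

i=0: 10 = 3^2 + 1 (b=3); 3→4: 4^2 + 1 = 17; 17−1 = 16
i=1: 16 = 4^2 (b=4); 4→5: 5^2 = 25; 25−1 = 24

25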